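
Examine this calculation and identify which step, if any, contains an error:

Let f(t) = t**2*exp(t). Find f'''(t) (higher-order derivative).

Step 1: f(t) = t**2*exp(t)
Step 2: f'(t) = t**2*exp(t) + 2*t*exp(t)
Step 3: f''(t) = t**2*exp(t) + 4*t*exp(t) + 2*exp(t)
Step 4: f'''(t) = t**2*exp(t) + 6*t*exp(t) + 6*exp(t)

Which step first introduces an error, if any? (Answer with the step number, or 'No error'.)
No error

All steps in this derivation are correct.
The final answer f'''(t) = t**2*exp(t) + 6*t*exp(t) + 6*exp(t) is valid.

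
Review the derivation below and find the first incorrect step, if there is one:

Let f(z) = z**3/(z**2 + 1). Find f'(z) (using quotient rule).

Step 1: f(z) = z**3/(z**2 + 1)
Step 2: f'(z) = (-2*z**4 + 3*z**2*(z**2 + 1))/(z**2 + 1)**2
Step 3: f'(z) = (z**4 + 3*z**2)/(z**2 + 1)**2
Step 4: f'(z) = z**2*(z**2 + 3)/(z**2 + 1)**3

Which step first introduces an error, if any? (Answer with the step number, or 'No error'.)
Step 4

Step 4 is incorrect due to a wrong exponent.
The step shows: z**2*(z**2 + 3)/(z**2 + 1)**3
The correct value should be: z**2*(z**2 + 3)/(z**2 + 1)**2

Explanation: The exponent -2 on z**2 + 1 was incorrectly written as -3: the term z**2*(z**2 + 3)/(z**2 + 1)**2 was incorrectly written as z**2*(z**2 + 3)/(z**2 + 1)**3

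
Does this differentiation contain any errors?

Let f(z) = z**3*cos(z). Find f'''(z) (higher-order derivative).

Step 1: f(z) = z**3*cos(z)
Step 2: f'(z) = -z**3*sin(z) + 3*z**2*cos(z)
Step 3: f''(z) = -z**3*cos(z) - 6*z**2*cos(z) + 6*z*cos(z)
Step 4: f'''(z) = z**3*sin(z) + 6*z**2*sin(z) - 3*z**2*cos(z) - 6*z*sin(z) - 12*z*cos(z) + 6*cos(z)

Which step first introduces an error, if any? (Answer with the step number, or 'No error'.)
Step 3

Step 3 is incorrect due to a wrong trig function.
The step shows: -z**3*cos(z) - 6*z**2*cos(z) + 6*z*cos(z)
The correct value should be: -z**3*cos(z) - 6*z**2*sin(z) + 6*z*cos(z)

Explanation: sin(z) was incorrectly written as cos(z): the term -6*z**2*sin(z) was incorrectly written as -6*z**2*cos(z)
The later steps are derived from this incorrect expression, so the error originates in Step 3.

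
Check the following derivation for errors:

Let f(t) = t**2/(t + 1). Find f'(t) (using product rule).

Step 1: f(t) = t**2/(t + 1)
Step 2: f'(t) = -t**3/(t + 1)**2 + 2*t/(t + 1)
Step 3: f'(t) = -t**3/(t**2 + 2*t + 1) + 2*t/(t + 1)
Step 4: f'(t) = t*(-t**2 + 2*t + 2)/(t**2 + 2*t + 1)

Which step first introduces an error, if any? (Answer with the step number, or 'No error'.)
Step 2

Step 2 is incorrect due to a wrong exponent.
The step shows: -t**3/(t + 1)**2 + 2*t/(t + 1)
The correct value should be: -t**2/(t + 1)**2 + 2*t/(t + 1)

Explanation: The exponent 2 on t was incorrectly written as 3: the term -t**2/(t + 1)**2 was incorrectly written as -t**3/(t + 1)**2
The later steps are derived from this incorrect expression, so the error originates in Step 2.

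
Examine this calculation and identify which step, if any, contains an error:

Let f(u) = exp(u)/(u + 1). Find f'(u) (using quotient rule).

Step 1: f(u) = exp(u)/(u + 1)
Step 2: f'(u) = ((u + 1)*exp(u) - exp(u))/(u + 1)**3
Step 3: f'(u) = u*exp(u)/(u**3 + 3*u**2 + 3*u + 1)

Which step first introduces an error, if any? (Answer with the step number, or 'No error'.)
Step 2

Step 2 is incorrect due to a wrong exponent.
The step shows: ((u + 1)*exp(u) - exp(u))/(u + 1)**3
The correct value should be: ((u + 1)*exp(u) - exp(u))/(u + 1)**2

Explanation: The exponent -2 on u + 1 was incorrectly written as -3: the term ((u + 1)*exp(u) - exp(u))/(u + 1)**2 was incorrectly written as ((u + 1)*exp(u) - exp(u))/(u + 1)**3
The later steps are derived from this incorrect expression, so the error originates in Step 2.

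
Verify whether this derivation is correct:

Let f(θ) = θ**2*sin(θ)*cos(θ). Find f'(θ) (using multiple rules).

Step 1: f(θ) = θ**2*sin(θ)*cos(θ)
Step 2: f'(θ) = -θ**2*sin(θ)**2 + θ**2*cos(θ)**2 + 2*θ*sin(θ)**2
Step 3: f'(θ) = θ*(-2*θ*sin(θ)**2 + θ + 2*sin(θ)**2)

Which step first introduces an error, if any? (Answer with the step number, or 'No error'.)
Step 2

Step 2 is incorrect due to a wrong trig function.
The step shows: -θ**2*sin(θ)**2 + θ**2*cos(θ)**2 + 2*θ*sin(θ)**2
The correct value should be: -θ**2*sin(θ)**2 + θ**2*cos(θ)**2 + 2*θ*sin(θ)*cos(θ)

Explanation: cos(θ) was incorrectly written as sin(θ): the term 2*θ*sin(θ)*cos(θ) was incorrectly written as 2*θ*sin(θ)**2
The later steps are derived from this incorrect expression, so the error originates in Step 2.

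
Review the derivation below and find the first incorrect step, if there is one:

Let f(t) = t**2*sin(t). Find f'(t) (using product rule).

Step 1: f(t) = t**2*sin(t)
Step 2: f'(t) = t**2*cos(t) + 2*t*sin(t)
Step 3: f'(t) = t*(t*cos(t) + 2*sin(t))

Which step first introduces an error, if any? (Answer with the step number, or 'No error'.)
No error

All steps in this derivation are correct.
The final answer f'(t) = t*(t*cos(t) + 2*sin(t)) is valid.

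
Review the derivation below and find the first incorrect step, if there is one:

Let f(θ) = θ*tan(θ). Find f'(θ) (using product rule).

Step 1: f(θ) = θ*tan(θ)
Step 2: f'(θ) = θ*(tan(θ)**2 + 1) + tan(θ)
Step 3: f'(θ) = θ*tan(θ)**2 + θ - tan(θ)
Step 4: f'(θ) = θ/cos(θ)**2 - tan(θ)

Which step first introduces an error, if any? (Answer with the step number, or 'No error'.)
Step 3

Step 3 is incorrect due to a sign flip.
The step shows: θ*tan(θ)**2 + θ - tan(θ)
The correct value should be: θ*tan(θ)**2 + θ + tan(θ)

Explanation: The sign of one term was flipped: the term tan(θ) was incorrectly written as -tan(θ)
The later steps are derived from this incorrect expression, so the error originates in Step 3.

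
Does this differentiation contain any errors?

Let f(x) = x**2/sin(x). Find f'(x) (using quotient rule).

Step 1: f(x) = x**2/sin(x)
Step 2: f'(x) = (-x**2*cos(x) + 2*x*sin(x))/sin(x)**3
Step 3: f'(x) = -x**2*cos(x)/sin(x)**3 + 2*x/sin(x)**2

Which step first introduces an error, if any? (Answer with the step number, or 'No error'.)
Step 2

Step 2 is incorrect due to a wrong exponent.
The step shows: (-x**2*cos(x) + 2*x*sin(x))/sin(x)**3
The correct value should be: (-x**2*cos(x) + 2*x*sin(x))/sin(x)**2

Explanation: The exponent -2 on sin(x) was incorrectly written as -3: the term (-x**2*cos(x) + 2*x*sin(x))/sin(x)**2 was incorrectly written as (-x**2*cos(x) + 2*x*sin(x))/sin(x)**3
The later steps are derived from this incorrect expression, so the error originates in Step 2.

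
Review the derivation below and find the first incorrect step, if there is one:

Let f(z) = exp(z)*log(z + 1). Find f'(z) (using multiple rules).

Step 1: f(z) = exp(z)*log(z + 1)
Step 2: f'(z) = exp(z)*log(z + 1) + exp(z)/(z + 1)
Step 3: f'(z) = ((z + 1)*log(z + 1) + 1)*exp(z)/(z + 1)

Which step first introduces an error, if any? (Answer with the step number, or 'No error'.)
No error

All steps in this derivation are correct.
The final answer f'(z) = ((z + 1)*log(z + 1) + 1)*exp(z)/(z + 1) is valid.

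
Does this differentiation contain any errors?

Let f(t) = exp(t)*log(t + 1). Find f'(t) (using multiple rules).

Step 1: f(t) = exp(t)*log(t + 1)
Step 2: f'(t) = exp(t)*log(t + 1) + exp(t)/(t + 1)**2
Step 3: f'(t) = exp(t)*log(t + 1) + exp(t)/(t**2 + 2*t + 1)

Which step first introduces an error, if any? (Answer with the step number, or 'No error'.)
Step 2

Step 2 is incorrect due to a wrong exponent.
The step shows: exp(t)*log(t + 1) + exp(t)/(t + 1)**2
The correct value should be: exp(t)*log(t + 1) + exp(t)/(t + 1)

Explanation: The exponent -1 on t + 1 was incorrectly written as -2: the term exp(t)/(t + 1) was incorrectly written as exp(t)/(t + 1)**2
The later steps are derived from this incorrect expression, so the error originates in Step 2.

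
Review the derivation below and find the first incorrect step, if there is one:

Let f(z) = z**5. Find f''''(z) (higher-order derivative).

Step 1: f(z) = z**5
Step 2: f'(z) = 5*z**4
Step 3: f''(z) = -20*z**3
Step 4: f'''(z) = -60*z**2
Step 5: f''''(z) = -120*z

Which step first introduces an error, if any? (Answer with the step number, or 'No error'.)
Step 3

Step 3 is incorrect due to a sign flip.
The step shows: -20*z**3
The correct value should be: 20*z**3

Explanation: The sign of the whole expression was flipped: the term 20*z**3 was incorrectly written as -20*z**3
The later steps are derived from this incorrect expression, so the error originates in Step 3.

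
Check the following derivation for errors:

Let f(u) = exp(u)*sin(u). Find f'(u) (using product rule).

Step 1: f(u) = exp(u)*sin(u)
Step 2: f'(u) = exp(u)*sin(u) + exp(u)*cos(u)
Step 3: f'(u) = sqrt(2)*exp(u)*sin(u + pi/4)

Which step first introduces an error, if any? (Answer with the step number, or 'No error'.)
No error

All steps in this derivation are correct.
The final answer f'(u) = sqrt(2)*exp(u)*sin(u + pi/4) is valid.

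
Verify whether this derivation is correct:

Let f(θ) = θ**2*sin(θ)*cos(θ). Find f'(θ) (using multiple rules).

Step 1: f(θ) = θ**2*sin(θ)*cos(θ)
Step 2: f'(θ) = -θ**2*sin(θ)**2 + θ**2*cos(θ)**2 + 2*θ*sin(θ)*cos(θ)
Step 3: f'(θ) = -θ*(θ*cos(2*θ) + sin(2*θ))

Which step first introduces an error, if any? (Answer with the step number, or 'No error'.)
Step 3

Step 3 is incorrect due to a sign flip.
The step shows: -θ*(θ*cos(2*θ) + sin(2*θ))
The correct value should be: θ*(θ*cos(2*θ) + sin(2*θ))

Explanation: The sign of the whole expression was flipped: the term θ*(θ*cos(2*θ) + sin(2*θ)) was incorrectly written as -θ*(θ*cos(2*θ) + sin(2*θ))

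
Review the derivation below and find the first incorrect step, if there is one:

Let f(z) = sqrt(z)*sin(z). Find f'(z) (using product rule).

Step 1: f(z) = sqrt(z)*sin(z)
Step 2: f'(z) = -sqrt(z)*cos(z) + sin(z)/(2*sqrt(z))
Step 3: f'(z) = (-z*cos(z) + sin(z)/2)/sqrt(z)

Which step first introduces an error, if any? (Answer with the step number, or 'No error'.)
Step 2

Step 2 is incorrect due to a sign flip.
The step shows: -sqrt(z)*cos(z) + sin(z)/(2*sqrt(z))
The correct value should be: sqrt(z)*cos(z) + sin(z)/(2*sqrt(z))

Explanation: The sign of one term was flipped: the term sqrt(z)*cos(z) was incorrectly written as -sqrt(z)*cos(z)
The later steps are derived from this incorrect expression, so the error originates in Step 2.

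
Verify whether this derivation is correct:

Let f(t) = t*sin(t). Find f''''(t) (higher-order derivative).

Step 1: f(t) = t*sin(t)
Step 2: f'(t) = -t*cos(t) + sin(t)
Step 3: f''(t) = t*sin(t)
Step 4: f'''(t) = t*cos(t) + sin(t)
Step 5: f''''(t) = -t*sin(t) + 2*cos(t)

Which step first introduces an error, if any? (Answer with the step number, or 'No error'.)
Step 2

Step 2 is incorrect due to a sign flip.
The step shows: -t*cos(t) + sin(t)
The correct value should be: t*cos(t) + sin(t)

Explanation: The sign of one term was flipped: the term t*cos(t) was incorrectly written as -t*cos(t)
The later steps are derived from this incorrect expression, so the error originates in Step 2.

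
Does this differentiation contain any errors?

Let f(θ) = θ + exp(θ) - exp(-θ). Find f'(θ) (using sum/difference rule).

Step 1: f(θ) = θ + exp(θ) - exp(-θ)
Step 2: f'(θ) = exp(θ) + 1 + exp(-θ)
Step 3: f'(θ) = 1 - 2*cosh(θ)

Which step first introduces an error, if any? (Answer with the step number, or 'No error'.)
Step 3

Step 3 is incorrect due to a sign flip.
The step shows: 1 - 2*cosh(θ)
The correct value should be: 2*cosh(θ) + 1

Explanation: The sign of one term was flipped: the term 2*cosh(θ) was incorrectly written as -2*cosh(θ)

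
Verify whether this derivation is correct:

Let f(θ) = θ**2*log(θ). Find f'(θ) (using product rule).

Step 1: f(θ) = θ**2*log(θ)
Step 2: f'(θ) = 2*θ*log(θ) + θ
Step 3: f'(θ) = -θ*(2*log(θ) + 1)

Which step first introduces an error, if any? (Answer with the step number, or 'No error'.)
Step 3

Step 3 is incorrect due to a sign flip.
The step shows: -θ*(2*log(θ) + 1)
The correct value should be: θ*(2*log(θ) + 1)

Explanation: The sign of the whole expression was flipped: the term θ*(2*log(θ) + 1) was incorrectly written as -θ*(2*log(θ) + 1)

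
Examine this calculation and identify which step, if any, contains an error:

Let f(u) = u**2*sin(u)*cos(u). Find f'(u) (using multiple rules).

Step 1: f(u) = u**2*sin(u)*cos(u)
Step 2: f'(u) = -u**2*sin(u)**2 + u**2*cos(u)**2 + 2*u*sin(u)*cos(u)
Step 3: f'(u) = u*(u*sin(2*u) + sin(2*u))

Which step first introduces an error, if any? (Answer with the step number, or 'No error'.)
Step 3

Step 3 is incorrect due to a wrong trig function.
The step shows: u*(u*sin(2*u) + sin(2*u))
The correct value should be: u*(u*cos(2*u) + sin(2*u))

Explanation: cos(2*u) was incorrectly written as sin(2*u): the term u*(u*cos(2*u) + sin(2*u)) was incorrectly written as u*(u*sin(2*u) + sin(2*u))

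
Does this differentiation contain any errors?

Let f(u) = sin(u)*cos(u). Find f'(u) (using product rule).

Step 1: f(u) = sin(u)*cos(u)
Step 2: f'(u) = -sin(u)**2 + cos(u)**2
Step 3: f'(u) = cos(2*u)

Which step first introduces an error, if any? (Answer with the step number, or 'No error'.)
No error

All steps in this derivation are correct.
The final answer f'(u) = cos(2*u) is valid.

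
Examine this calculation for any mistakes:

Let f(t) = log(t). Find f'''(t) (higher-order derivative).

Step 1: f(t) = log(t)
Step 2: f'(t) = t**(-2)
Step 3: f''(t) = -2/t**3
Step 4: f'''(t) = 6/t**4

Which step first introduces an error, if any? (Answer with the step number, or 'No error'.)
Step 2

Step 2 is incorrect due to a wrong exponent.
The step shows: t**(-2)
The correct value should be: 1/t

Explanation: The exponent -1 on t was incorrectly written as -2: the term 1/t was incorrectly written as t**(-2)
The later steps are derived from this incorrect expression, so the error originates in Step 2.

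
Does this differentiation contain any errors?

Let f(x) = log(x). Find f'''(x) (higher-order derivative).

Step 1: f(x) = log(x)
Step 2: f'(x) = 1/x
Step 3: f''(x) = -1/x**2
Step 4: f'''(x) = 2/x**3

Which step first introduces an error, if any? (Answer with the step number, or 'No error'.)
No error

All steps in this derivation are correct.
The final answer f'''(x) = 2/x**3 is valid.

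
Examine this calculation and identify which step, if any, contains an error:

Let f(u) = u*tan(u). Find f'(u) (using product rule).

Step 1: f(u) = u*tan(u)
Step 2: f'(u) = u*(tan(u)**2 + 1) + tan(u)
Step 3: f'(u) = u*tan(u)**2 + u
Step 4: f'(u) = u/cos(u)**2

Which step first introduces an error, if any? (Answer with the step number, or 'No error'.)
Step 3

Step 3 is incorrect due to a dropped term.
The step shows: u*tan(u)**2 + u
The correct value should be: u*tan(u)**2 + u + tan(u)

Explanation: A term was dropped: the term tan(u) was incorrectly omitted
The later steps are derived from this incorrect expression, so the error originates in Step 3.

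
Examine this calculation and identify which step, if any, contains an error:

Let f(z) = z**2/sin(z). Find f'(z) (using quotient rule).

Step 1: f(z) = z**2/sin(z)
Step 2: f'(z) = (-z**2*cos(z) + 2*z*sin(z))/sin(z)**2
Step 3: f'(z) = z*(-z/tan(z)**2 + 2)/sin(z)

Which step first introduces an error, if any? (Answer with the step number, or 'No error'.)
Step 3

Step 3 is incorrect due to a wrong exponent.
The step shows: z*(-z/tan(z)**2 + 2)/sin(z)
The correct value should be: z*(-z/tan(z) + 2)/sin(z)

Explanation: The exponent -1 on tan(z) was incorrectly written as -2: the term z*(-z/tan(z) + 2)/sin(z) was incorrectly written as z*(-z/tan(z)**2 + 2)/sin(z)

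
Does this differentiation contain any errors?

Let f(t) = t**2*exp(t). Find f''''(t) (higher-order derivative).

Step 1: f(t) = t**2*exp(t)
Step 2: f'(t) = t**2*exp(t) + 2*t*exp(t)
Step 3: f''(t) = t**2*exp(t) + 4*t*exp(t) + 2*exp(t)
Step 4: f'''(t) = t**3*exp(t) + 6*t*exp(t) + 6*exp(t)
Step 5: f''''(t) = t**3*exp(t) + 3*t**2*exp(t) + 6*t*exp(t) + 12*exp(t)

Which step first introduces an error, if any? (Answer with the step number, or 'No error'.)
Step 4

Step 4 is incorrect due to a wrong exponent.
The step shows: t**3*exp(t) + 6*t*exp(t) + 6*exp(t)
The correct value should be: t**2*exp(t) + 6*t*exp(t) + 6*exp(t)

Explanation: The exponent 2 on t was incorrectly written as 3: the term t**2*exp(t) was incorrectly written as t**3*exp(t)
The later steps are derived from this incorrect expression, so the error originates in Step 4.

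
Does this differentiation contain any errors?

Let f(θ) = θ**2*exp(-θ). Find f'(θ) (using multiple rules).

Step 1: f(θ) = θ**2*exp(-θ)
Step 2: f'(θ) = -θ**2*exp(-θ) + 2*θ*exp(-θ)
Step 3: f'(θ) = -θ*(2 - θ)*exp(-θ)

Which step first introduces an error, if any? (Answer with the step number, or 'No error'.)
Step 3

Step 3 is incorrect due to a sign flip.
The step shows: -θ*(2 - θ)*exp(-θ)
The correct value should be: θ*(2 - θ)*exp(-θ)

Explanation: The sign of the whole expression was flipped: the term θ*(2 - θ)*exp(-θ) was incorrectly written as -θ*(2 - θ)*exp(-θ)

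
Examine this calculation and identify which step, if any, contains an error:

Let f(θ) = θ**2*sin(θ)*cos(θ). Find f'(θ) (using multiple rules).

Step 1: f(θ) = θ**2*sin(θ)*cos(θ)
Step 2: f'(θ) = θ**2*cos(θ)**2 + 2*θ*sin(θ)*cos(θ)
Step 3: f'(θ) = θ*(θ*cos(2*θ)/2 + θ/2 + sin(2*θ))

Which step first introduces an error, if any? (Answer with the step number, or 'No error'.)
Step 2

Step 2 is incorrect due to a dropped term.
The step shows: θ**2*cos(θ)**2 + 2*θ*sin(θ)*cos(θ)
The correct value should be: -θ**2*sin(θ)**2 + θ**2*cos(θ)**2 + 2*θ*sin(θ)*cos(θ)

Explanation: A term was dropped: the term -θ**2*sin(θ)**2 was incorrectly omitted
The later steps are derived from this incorrect expression, so the error originates in Step 2.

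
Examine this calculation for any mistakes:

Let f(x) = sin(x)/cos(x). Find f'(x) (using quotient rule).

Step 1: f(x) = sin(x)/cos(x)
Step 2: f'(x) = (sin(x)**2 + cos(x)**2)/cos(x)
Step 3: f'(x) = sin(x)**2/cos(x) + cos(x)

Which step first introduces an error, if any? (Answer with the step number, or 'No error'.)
Step 2

Step 2 is incorrect due to a wrong exponent.
The step shows: (sin(x)**2 + cos(x)**2)/cos(x)
The correct value should be: (sin(x)**2 + cos(x)**2)/cos(x)**2

Explanation: The exponent -2 on cos(x) was incorrectly written as -1: the term (sin(x)**2 + cos(x)**2)/cos(x)**2 was incorrectly written as (sin(x)**2 + cos(x)**2)/cos(x)
The later steps are derived from this incorrect expression, so the error originates in Step 2.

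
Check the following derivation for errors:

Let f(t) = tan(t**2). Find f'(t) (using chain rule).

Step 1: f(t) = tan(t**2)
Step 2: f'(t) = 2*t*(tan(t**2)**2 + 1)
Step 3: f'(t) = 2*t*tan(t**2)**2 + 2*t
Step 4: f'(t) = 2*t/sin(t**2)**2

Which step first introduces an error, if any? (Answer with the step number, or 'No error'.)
Step 4

Step 4 is incorrect due to a wrong trig function.
The step shows: 2*t/sin(t**2)**2
The correct value should be: 2*t/cos(t**2)**2

Explanation: cos(t**2) was incorrectly written as sin(t**2): the term 2*t/cos(t**2)**2 was incorrectly written as 2*t/sin(t**2)**2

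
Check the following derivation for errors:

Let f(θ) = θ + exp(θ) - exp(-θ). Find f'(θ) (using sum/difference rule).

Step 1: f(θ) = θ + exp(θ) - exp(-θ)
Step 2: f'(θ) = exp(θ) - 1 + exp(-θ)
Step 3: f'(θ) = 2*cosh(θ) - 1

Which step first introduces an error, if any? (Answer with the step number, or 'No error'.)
Step 2

Step 2 is incorrect due to a sign flip.
The step shows: exp(θ) - 1 + exp(-θ)
The correct value should be: exp(θ) + 1 + exp(-θ)

Explanation: The sign of one term was flipped: the term 1 was incorrectly written as -1
The later steps are derived from this incorrect expression, so the error originates in Step 2.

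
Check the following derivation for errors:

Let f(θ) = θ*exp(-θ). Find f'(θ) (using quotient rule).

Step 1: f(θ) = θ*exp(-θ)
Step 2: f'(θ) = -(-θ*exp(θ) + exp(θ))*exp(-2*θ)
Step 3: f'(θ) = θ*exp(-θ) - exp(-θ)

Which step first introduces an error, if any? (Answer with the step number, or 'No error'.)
Step 2

Step 2 is incorrect due to a sign flip.
The step shows: -(-θ*exp(θ) + exp(θ))*exp(-2*θ)
The correct value should be: (-θ*exp(θ) + exp(θ))*exp(-2*θ)

Explanation: The sign of the whole expression was flipped: the term (-θ*exp(θ) + exp(θ))*exp(-2*θ) was incorrectly written as -(-θ*exp(θ) + exp(θ))*exp(-2*θ)
The later steps are derived from this incorrect expression, so the error originates in Step 2.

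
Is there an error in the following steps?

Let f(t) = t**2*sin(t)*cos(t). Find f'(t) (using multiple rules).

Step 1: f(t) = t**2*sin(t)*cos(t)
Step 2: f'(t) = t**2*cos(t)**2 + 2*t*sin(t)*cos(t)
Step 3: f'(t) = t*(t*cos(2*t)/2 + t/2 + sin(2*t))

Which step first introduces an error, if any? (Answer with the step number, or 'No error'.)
Step 2

Step 2 is incorrect due to a dropped term.
The step shows: t**2*cos(t)**2 + 2*t*sin(t)*cos(t)
The correct value should be: -t**2*sin(t)**2 + t**2*cos(t)**2 + 2*t*sin(t)*cos(t)

Explanation: A term was dropped: the term -t**2*sin(t)**2 was incorrectly omitted
The later steps are derived from this incorrect expression, so the error originates in Step 2.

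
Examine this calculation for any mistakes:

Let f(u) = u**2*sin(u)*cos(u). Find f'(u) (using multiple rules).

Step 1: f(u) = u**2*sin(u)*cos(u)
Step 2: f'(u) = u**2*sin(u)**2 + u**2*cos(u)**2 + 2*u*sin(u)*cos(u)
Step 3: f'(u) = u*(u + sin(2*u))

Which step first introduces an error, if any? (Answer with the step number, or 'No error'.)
Step 2

Step 2 is incorrect due to a sign flip.
The step shows: u**2*sin(u)**2 + u**2*cos(u)**2 + 2*u*sin(u)*cos(u)
The correct value should be: -u**2*sin(u)**2 + u**2*cos(u)**2 + 2*u*sin(u)*cos(u)

Explanation: The sign of one term was flipped: the term -u**2*sin(u)**2 was incorrectly written as u**2*sin(u)**2
The later steps are derived from this incorrect expression, so the error originates in Step 2.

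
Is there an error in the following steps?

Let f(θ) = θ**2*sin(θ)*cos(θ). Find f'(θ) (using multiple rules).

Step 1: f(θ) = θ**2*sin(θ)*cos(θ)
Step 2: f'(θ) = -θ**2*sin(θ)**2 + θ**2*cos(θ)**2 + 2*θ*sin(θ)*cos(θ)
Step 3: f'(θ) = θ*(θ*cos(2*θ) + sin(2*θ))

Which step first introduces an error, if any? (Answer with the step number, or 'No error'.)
No error

All steps in this derivation are correct.
The final answer f'(θ) = θ*(θ*cos(2*θ) + sin(2*θ)) is valid.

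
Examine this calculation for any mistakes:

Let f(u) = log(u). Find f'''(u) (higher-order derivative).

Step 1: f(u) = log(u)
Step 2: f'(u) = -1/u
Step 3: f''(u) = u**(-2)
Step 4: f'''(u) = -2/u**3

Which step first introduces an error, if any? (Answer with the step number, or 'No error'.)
Step 2

Step 2 is incorrect due to a sign flip.
The step shows: -1/u
The correct value should be: 1/u

Explanation: The sign of the whole expression was flipped: the term 1/u was incorrectly written as -1/u
The later steps are derived from this incorrect expression, so the error originates in Step 2.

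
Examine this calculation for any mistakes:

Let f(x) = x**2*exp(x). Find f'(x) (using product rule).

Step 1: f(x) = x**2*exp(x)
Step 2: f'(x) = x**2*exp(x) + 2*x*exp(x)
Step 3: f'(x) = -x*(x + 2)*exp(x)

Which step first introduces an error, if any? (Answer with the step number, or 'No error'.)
Step 3

Step 3 is incorrect due to a sign flip.
The step shows: -x*(x + 2)*exp(x)
The correct value should be: x*(x + 2)*exp(x)

Explanation: The sign of the whole expression was flipped: the term x*(x + 2)*exp(x) was incorrectly written as -x*(x + 2)*exp(x)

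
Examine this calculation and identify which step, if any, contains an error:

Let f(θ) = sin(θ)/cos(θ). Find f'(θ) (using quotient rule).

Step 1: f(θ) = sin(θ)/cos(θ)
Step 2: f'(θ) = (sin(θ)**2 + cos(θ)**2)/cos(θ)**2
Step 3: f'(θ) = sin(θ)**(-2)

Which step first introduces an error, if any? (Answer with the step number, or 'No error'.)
Step 3

Step 3 is incorrect due to a wrong trig function.
The step shows: sin(θ)**(-2)
The correct value should be: cos(θ)**(-2)

Explanation: cos(θ) was incorrectly written as sin(θ): the term cos(θ)**(-2) was incorrectly written as sin(θ)**(-2)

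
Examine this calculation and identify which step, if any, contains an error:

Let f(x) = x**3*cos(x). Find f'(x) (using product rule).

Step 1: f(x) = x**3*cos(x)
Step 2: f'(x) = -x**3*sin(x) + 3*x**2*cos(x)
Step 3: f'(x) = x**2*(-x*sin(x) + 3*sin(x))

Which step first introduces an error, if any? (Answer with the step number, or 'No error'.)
Step 3

Step 3 is incorrect due to a wrong trig function.
The step shows: x**2*(-x*sin(x) + 3*sin(x))
The correct value should be: x**2*(-x*sin(x) + 3*cos(x))

Explanation: cos(x) was incorrectly written as sin(x): the term x**2*(-x*sin(x) + 3*cos(x)) was incorrectly written as x**2*(-x*sin(x) + 3*sin(x))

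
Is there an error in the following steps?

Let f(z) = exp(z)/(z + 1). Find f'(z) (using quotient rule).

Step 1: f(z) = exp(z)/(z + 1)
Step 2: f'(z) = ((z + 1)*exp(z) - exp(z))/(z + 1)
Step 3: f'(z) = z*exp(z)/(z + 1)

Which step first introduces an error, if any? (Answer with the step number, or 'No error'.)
Step 2

Step 2 is incorrect due to a wrong exponent.
The step shows: ((z + 1)*exp(z) - exp(z))/(z + 1)
The correct value should be: ((z + 1)*exp(z) - exp(z))/(z + 1)**2

Explanation: The exponent -2 on z + 1 was incorrectly written as -1: the term ((z + 1)*exp(z) - exp(z))/(z + 1)**2 was incorrectly written as ((z + 1)*exp(z) - exp(z))/(z + 1)
The later steps are derived from this incorrect expression, so the error originates in Step 2.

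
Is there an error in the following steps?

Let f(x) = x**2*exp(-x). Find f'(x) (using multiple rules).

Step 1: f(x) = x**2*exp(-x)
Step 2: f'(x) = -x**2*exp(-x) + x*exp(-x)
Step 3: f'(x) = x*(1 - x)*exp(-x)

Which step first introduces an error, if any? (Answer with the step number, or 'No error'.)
Step 2

Step 2 is incorrect due to a wrong coefficient.
The step shows: -x**2*exp(-x) + x*exp(-x)
The correct value should be: -x**2*exp(-x) + 2*x*exp(-x)

Explanation: The coefficient 2 was incorrectly written as 1: the term 2*x*exp(-x) was incorrectly written as x*exp(-x)
The later steps are derived from this incorrect expression, so the error originates in Step 2.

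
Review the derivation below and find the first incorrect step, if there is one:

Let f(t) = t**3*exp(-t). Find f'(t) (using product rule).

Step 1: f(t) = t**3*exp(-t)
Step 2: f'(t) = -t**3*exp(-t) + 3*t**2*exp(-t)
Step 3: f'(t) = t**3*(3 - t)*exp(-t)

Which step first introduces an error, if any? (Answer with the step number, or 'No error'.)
Step 3

Step 3 is incorrect due to a wrong exponent.
The step shows: t**3*(3 - t)*exp(-t)
The correct value should be: t**2*(3 - t)*exp(-t)

Explanation: The exponent 2 on t was incorrectly written as 3: the term t**2*(3 - t)*exp(-t) was incorrectly written as t**3*(3 - t)*exp(-t)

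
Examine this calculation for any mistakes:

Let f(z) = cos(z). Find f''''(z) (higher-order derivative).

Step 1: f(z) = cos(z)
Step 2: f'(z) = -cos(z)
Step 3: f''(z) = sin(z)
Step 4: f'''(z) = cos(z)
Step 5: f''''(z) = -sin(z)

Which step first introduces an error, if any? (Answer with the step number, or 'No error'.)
Step 2

Step 2 is incorrect due to a wrong trig function.
The step shows: -cos(z)
The correct value should be: -sin(z)

Explanation: sin(z) was incorrectly written as cos(z): the term -sin(z) was incorrectly written as -cos(z)
The later steps are derived from this incorrect expression, so the error originates in Step 2.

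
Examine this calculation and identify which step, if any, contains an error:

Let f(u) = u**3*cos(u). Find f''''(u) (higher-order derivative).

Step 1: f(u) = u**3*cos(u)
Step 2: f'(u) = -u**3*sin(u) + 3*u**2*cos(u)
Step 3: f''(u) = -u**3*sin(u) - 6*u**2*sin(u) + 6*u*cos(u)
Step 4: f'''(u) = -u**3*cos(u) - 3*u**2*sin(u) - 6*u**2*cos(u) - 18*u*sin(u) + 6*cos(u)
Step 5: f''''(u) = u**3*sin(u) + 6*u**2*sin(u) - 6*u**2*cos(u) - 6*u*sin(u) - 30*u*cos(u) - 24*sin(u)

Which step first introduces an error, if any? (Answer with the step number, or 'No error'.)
Step 3

Step 3 is incorrect due to a wrong trig function.
The step shows: -u**3*sin(u) - 6*u**2*sin(u) + 6*u*cos(u)
The correct value should be: -u**3*cos(u) - 6*u**2*sin(u) + 6*u*cos(u)

Explanation: cos(u) was incorrectly written as sin(u): the term -u**3*cos(u) was incorrectly written as -u**3*sin(u)
The later steps are derived from this incorrect expression, so the error originates in Step 3.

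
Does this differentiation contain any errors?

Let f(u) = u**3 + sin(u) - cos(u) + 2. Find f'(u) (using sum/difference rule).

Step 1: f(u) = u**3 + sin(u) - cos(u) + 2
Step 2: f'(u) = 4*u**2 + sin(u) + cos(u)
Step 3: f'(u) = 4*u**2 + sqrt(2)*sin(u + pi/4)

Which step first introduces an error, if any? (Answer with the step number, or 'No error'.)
Step 2

Step 2 is incorrect due to a wrong coefficient.
The step shows: 4*u**2 + sin(u) + cos(u)
The correct value should be: 3*u**2 + sin(u) + cos(u)

Explanation: The coefficient 3 was incorrectly written as 4: the term 3*u**2 was incorrectly written as 4*u**2
The later steps are derived from this incorrect expression, so the error originates in Step 2.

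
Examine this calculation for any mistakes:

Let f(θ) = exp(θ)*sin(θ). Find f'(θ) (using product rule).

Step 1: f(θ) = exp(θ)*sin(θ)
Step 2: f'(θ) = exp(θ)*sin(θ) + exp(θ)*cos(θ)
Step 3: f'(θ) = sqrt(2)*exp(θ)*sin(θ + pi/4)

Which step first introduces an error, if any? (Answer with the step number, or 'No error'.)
No error

All steps in this derivation are correct.
The final answer f'(θ) = sqrt(2)*exp(θ)*sin(θ + pi/4) is valid.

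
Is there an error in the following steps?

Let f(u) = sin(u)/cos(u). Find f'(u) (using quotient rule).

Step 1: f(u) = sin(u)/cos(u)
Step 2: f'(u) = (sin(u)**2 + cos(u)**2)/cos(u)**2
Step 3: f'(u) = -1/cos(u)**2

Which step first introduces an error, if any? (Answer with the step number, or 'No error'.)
Step 3

Step 3 is incorrect due to a sign flip.
The step shows: -1/cos(u)**2
The correct value should be: cos(u)**(-2)

Explanation: The sign of the whole expression was flipped: the term cos(u)**(-2) was incorrectly written as -1/cos(u)**2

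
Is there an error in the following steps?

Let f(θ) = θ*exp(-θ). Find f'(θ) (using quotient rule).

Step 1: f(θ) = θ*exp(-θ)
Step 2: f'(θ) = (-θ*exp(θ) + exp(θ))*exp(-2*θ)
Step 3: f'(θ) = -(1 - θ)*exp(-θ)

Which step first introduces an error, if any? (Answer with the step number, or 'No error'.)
Step 3

Step 3 is incorrect due to a sign flip.
The step shows: -(1 - θ)*exp(-θ)
The correct value should be: (1 - θ)*exp(-θ)

Explanation: The sign of the whole expression was flipped: the term (1 - θ)*exp(-θ) was incorrectly written as -(1 - θ)*exp(-θ)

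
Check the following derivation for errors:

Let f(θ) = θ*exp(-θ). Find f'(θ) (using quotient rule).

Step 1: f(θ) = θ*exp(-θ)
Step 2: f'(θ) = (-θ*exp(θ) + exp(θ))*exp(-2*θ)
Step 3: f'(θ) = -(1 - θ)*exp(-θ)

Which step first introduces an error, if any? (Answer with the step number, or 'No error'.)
Step 3

Step 3 is incorrect due to a sign flip.
The step shows: -(1 - θ)*exp(-θ)
The correct value should be: (1 - θ)*exp(-θ)

Explanation: The sign of the whole expression was flipped: the term (1 - θ)*exp(-θ) was incorrectly written as -(1 - θ)*exp(-θ)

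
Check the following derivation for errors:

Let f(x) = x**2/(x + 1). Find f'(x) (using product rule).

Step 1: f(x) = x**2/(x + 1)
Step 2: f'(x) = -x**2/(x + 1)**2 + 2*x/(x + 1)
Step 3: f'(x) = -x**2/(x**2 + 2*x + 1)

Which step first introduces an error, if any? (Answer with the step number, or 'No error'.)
Step 3

Step 3 is incorrect due to a dropped term.
The step shows: -x**2/(x**2 + 2*x + 1)
The correct value should be: -x**2/(x**2 + 2*x + 1) + 2*x/(x + 1)

Explanation: A term was dropped: the term 2*x/(x + 1) was incorrectly omitted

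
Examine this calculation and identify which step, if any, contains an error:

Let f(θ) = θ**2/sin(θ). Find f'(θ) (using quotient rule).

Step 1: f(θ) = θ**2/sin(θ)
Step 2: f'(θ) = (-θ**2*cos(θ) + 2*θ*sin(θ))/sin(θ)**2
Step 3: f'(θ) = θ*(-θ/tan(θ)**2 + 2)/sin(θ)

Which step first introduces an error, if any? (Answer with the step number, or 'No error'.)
Step 3

Step 3 is incorrect due to a wrong exponent.
The step shows: θ*(-θ/tan(θ)**2 + 2)/sin(θ)
The correct value should be: θ*(-θ/tan(θ) + 2)/sin(θ)

Explanation: The exponent -1 on tan(θ) was incorrectly written as -2: the term θ*(-θ/tan(θ) + 2)/sin(θ) was incorrectly written as θ*(-θ/tan(θ)**2 + 2)/sin(θ)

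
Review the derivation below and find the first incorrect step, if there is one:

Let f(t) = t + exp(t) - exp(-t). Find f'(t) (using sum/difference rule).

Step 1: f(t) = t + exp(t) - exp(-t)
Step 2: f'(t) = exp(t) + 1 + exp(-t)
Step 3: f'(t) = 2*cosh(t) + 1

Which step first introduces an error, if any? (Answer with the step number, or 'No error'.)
No error

All steps in this derivation are correct.
The final answer f'(t) = 2*cosh(t) + 1 is valid.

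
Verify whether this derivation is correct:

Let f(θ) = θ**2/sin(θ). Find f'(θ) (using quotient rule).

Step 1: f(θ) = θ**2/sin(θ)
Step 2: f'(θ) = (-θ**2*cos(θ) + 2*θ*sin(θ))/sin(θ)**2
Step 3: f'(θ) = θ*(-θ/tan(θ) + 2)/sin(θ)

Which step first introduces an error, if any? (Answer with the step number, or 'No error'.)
No error

All steps in this derivation are correct.
The final answer f'(θ) = θ*(-θ/tan(θ) + 2)/sin(θ) is valid.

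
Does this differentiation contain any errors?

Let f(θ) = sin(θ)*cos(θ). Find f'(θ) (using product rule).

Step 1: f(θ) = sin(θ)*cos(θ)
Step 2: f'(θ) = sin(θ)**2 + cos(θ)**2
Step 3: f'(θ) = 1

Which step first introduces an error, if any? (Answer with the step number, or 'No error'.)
Step 2

Step 2 is incorrect due to a sign flip.
The step shows: sin(θ)**2 + cos(θ)**2
The correct value should be: -sin(θ)**2 + cos(θ)**2

Explanation: The sign of one term was flipped: the term -sin(θ)**2 was incorrectly written as sin(θ)**2
The later steps are derived from this incorrect expression, so the error originates in Step 2.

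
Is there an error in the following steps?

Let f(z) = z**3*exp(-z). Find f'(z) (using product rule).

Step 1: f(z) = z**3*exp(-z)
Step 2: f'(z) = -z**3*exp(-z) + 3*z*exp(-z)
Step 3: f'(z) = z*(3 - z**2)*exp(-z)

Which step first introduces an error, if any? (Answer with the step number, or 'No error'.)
Step 2

Step 2 is incorrect due to a wrong exponent.
The step shows: -z**3*exp(-z) + 3*z*exp(-z)
The correct value should be: -z**3*exp(-z) + 3*z**2*exp(-z)

Explanation: The exponent 2 on z was incorrectly written as 1: the term 3*z**2*exp(-z) was incorrectly written as 3*z*exp(-z)
The later steps are derived from this incorrect expression, so the error originates in Step 2.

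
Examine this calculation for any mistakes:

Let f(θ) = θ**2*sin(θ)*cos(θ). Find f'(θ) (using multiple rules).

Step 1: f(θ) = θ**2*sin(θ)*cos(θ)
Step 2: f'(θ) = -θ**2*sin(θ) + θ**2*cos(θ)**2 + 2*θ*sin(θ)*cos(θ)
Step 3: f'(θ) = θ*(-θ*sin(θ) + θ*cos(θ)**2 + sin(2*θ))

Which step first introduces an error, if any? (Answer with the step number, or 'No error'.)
Step 2

Step 2 is incorrect due to a wrong exponent.
The step shows: -θ**2*sin(θ) + θ**2*cos(θ)**2 + 2*θ*sin(θ)*cos(θ)
The correct value should be: -θ**2*sin(θ)**2 + θ**2*cos(θ)**2 + 2*θ*sin(θ)*cos(θ)

Explanation: The exponent 2 on sin(θ) was incorrectly written as 1: the term -θ**2*sin(θ)**2 was incorrectly written as -θ**2*sin(θ)
The later steps are derived from this incorrect expression, so the error originates in Step 2.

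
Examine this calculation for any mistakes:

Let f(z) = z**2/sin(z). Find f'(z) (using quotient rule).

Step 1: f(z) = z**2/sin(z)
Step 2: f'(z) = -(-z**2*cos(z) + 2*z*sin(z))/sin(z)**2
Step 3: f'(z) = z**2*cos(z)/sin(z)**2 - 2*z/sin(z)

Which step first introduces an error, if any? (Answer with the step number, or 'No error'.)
Step 2

Step 2 is incorrect due to a sign flip.
The step shows: -(-z**2*cos(z) + 2*z*sin(z))/sin(z)**2
The correct value should be: (-z**2*cos(z) + 2*z*sin(z))/sin(z)**2

Explanation: The sign of the whole expression was flipped: the term (-z**2*cos(z) + 2*z*sin(z))/sin(z)**2 was incorrectly written as -(-z**2*cos(z) + 2*z*sin(z))/sin(z)**2
The later steps are derived from this incorrect expression, so the error originates in Step 2.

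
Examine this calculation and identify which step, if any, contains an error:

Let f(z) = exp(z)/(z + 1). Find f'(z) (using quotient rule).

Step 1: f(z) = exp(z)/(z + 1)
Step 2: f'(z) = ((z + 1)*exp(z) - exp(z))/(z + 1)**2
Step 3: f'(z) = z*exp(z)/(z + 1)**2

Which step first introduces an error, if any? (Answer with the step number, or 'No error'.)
No error

All steps in this derivation are correct.
The final answer f'(z) = z*exp(z)/(z + 1)**2 is valid.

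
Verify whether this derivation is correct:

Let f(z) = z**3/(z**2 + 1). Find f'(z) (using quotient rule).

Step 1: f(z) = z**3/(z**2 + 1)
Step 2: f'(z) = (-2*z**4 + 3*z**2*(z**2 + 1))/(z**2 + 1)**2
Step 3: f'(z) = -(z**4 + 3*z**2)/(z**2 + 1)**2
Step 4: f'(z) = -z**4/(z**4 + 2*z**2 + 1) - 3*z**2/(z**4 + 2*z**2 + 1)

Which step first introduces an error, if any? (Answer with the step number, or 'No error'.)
Step 3

Step 3 is incorrect due to a sign flip.
The step shows: -(z**4 + 3*z**2)/(z**2 + 1)**2
The correct value should be: (z**4 + 3*z**2)/(z**2 + 1)**2

Explanation: The sign of the whole expression was flipped: the term (z**4 + 3*z**2)/(z**2 + 1)**2 was incorrectly written as -(z**4 + 3*z**2)/(z**2 + 1)**2
The later steps are derived from this incorrect expression, so the error originates in Step 3.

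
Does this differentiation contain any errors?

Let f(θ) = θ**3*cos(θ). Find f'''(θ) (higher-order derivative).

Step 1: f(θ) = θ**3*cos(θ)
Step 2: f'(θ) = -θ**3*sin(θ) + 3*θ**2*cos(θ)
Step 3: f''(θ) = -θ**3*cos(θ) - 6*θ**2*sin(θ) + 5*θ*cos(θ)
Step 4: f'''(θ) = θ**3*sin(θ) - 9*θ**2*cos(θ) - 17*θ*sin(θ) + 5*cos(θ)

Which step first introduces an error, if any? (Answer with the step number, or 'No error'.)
Step 3

Step 3 is incorrect due to a wrong coefficient.
The step shows: -θ**3*cos(θ) - 6*θ**2*sin(θ) + 5*θ*cos(θ)
The correct value should be: -θ**3*cos(θ) - 6*θ**2*sin(θ) + 6*θ*cos(θ)

Explanation: The coefficient 6 was incorrectly written as 5: the term 6*θ*cos(θ) was incorrectly written as 5*θ*cos(θ)
The later steps are derived from this incorrect expression, so the error originates in Step 3.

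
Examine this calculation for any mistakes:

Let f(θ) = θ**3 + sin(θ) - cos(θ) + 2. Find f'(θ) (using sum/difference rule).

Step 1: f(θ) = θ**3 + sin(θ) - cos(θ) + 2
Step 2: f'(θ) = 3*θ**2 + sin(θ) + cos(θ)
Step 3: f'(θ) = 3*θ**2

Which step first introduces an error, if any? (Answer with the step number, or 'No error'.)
Step 3

Step 3 is incorrect due to a dropped term.
The step shows: 3*θ**2
The correct value should be: 3*θ**2 + sqrt(2)*sin(θ + pi/4)

Explanation: A term was dropped: the term sqrt(2)*sin(θ + pi/4) was incorrectly omitted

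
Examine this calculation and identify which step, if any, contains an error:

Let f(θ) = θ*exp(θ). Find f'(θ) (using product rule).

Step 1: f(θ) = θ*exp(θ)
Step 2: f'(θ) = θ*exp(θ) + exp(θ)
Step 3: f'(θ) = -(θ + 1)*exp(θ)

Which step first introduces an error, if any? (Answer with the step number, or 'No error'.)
Step 3

Step 3 is incorrect due to a sign flip.
The step shows: -(θ + 1)*exp(θ)
The correct value should be: (θ + 1)*exp(θ)

Explanation: The sign of the whole expression was flipped: the term (θ + 1)*exp(θ) was incorrectly written as -(θ + 1)*exp(θ)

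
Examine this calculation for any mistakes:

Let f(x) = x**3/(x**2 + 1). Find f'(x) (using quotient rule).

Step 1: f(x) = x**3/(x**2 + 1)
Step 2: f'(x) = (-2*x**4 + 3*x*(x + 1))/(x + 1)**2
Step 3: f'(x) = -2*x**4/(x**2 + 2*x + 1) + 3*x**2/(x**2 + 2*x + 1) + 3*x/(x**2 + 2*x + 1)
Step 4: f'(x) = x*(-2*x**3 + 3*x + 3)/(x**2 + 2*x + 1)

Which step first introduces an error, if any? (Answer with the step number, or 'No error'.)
Step 2

Step 2 is incorrect due to a wrong exponent.
The step shows: (-2*x**4 + 3*x*(x + 1))/(x + 1)**2
The correct value should be: (-2*x**4 + 3*x**2*(x**2 + 1))/(x**2 + 1)**2

Explanation: The exponent 2 on x was incorrectly written as 1: the term (-2*x**4 + 3*x**2*(x**2 + 1))/(x**2 + 1)**2 was incorrectly written as (-2*x**4 + 3*x*(x + 1))/(x + 1)**2
The later steps are derived from this incorrect expression, so the error originates in Step 2.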